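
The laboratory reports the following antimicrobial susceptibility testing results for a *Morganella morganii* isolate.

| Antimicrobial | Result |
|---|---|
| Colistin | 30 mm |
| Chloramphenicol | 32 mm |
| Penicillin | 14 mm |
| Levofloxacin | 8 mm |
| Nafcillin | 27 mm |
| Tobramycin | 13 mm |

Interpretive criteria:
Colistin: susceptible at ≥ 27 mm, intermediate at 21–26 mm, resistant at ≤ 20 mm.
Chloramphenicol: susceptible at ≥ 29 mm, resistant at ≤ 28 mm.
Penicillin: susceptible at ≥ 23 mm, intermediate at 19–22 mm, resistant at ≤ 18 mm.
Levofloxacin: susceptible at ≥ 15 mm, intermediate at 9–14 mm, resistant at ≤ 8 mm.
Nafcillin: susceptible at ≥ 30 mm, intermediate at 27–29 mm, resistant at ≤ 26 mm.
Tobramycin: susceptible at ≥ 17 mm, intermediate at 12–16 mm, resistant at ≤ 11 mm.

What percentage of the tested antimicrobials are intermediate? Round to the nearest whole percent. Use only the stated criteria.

Colistin 30 mm: ≥ 27 mm ⇒ S
Chloramphenicol 32 mm: ≥ 29 mm — S
Penicillin: 14 mm is ≤ 18 mm ⇒ resistant
Levofloxacin 8 mm: ≤ 8 mm → Resistant
Nafcillin 27 mm: in 27–29 mm — Intermediate
Tobramycin (13 mm) in 12–16 mm → Intermediate
Intermediate: 2/6

33%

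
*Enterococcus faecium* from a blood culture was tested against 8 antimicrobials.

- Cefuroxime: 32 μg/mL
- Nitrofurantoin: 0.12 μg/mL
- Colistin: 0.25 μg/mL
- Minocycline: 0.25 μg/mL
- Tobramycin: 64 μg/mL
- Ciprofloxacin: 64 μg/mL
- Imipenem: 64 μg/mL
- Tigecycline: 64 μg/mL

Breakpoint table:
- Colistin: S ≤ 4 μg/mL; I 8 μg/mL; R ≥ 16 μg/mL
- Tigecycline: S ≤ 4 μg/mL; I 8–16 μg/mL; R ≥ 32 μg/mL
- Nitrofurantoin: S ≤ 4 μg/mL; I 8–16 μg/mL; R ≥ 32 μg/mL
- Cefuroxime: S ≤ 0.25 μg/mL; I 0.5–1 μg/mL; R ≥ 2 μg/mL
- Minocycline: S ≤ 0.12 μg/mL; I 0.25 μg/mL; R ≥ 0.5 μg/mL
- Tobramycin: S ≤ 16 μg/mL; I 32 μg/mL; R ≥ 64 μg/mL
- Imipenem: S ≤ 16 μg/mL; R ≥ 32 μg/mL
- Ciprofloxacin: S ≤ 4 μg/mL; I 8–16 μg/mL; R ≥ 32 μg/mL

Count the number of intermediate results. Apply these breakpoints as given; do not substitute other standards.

Cefuroxime 32 μg/mL: ≥ 2 μg/mL → resistant
Nitrofurantoin (0.12 μg/mL) ≤ 4 μg/mL → Susceptible
Colistin 0.25 μg/mL: ≤ 4 μg/mL — S
Minocycline: 0.25 μg/mL is = 0.25 μg/mL ⇒ I
Tobramycin (64 μg/mL) ≥ 64 μg/mL → R
Ciprofloxacin (64 μg/mL) ≥ 32 μg/mL → R
Imipenem: 64 μg/mL is ≥ 32 μg/mL → Resistant
Tigecycline 64 μg/mL: ≥ 32 μg/mL — Resistant
Intermediate: 1

1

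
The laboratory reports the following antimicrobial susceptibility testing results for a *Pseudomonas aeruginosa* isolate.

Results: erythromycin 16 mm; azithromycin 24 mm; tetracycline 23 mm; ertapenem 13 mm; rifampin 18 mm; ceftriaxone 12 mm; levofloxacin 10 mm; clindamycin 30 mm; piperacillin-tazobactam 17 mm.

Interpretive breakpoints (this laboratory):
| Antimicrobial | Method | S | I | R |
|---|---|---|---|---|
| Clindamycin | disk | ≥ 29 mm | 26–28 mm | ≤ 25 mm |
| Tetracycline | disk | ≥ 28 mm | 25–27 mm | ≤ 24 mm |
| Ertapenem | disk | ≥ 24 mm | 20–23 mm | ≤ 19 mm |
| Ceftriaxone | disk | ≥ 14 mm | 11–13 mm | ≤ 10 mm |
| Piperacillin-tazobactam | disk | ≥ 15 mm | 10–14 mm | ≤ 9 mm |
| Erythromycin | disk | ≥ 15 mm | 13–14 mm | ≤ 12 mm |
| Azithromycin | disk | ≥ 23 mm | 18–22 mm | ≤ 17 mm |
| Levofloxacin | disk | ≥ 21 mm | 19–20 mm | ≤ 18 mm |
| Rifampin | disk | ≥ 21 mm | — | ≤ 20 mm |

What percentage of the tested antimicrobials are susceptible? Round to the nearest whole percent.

44%

Erythromycin: 16 mm is ≥ 15 mm — susceptible
Azithromycin 24 mm: ≥ 23 mm → S
Tetracycline (23 mm) ≤ 24 mm → Resistant
Ertapenem (13 mm) ≤ 19 mm → Resistant
Rifampin 18 mm: ≤ 20 mm — R
Ceftriaxone 12 mm: in 11–13 mm → Intermediate
Levofloxacin 10 mm: ≤ 18 mm — R
Clindamycin: 30 mm is ≥ 29 mm — susceptible
Piperacillin-tazobactam 17 mm: ≥ 15 mm — Susceptible
Susceptible: 4/9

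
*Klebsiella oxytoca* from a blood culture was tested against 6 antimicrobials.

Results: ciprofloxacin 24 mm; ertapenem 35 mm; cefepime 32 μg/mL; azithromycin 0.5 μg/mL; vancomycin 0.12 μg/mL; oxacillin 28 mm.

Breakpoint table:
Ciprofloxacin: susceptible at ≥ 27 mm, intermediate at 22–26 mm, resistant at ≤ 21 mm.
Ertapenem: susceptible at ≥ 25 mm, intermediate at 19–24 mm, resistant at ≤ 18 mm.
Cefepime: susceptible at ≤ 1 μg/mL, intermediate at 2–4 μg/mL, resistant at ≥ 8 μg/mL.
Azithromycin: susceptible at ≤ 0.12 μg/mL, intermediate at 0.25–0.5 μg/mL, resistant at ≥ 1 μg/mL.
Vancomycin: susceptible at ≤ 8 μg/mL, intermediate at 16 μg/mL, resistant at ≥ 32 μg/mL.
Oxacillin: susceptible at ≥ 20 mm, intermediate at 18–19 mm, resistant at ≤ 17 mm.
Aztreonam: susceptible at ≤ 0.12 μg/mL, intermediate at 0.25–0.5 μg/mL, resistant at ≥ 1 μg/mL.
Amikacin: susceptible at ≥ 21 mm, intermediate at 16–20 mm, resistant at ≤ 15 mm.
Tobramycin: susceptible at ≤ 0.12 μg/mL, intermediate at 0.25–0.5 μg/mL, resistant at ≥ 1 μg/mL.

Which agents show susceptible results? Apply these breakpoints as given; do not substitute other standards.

Ciprofloxacin 24 mm: in 22–26 mm → Intermediate
Ertapenem (35 mm) ≥ 25 mm ⇒ Susceptible
Cefepime: 32 μg/mL is ≥ 8 μg/mL — R
Azithromycin: 0.5 μg/mL is in 0.25–0.5 μg/mL — Intermediate
Vancomycin 0.12 μg/mL: ≤ 8 μg/mL → Susceptible
Oxacillin 28 mm: ≥ 20 mm — susceptible

ertapenem, vancomycin, oxacillin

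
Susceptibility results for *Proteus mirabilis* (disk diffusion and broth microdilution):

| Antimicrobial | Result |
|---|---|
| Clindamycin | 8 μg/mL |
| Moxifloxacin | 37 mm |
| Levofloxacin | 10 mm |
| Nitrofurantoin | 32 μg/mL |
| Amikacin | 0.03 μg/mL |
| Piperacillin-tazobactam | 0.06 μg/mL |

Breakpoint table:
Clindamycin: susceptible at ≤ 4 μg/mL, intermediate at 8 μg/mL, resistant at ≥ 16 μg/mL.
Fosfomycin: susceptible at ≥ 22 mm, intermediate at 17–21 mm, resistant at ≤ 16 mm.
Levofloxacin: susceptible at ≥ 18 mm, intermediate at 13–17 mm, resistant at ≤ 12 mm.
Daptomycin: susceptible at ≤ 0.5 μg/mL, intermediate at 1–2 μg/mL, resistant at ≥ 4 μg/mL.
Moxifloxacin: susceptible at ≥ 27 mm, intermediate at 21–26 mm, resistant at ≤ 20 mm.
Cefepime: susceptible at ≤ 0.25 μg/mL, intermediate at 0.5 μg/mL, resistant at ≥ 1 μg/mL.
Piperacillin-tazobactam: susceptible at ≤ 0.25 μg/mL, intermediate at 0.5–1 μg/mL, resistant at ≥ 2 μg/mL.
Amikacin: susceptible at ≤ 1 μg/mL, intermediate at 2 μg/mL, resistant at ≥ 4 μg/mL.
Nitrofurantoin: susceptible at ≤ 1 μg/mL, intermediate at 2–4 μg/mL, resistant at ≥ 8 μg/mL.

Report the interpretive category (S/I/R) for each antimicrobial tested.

I, S, R, R, S, S

Clindamycin: 8 μg/mL is = 8 μg/mL — intermediate
Moxifloxacin (37 mm) ≥ 27 mm ⇒ Susceptible
Levofloxacin: 10 mm is ≤ 12 mm → resistant
Nitrofurantoin: 32 μg/mL is ≥ 8 μg/mL → Resistant
Amikacin (0.03 μg/mL) ≤ 1 μg/mL → susceptible
Piperacillin-tazobactam: 0.06 μg/mL is ≤ 0.25 μg/mL → S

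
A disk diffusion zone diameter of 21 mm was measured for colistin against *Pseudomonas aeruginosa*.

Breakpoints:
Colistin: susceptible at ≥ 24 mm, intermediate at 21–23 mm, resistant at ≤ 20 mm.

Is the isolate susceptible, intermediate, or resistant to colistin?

Colistin 21 mm: in 21–23 mm — Intermediate

I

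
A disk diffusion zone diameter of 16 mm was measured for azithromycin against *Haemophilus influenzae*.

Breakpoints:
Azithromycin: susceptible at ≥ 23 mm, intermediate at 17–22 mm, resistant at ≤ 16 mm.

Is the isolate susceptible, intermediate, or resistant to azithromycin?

Resistant

Azithromycin (16 mm) ≤ 16 mm → R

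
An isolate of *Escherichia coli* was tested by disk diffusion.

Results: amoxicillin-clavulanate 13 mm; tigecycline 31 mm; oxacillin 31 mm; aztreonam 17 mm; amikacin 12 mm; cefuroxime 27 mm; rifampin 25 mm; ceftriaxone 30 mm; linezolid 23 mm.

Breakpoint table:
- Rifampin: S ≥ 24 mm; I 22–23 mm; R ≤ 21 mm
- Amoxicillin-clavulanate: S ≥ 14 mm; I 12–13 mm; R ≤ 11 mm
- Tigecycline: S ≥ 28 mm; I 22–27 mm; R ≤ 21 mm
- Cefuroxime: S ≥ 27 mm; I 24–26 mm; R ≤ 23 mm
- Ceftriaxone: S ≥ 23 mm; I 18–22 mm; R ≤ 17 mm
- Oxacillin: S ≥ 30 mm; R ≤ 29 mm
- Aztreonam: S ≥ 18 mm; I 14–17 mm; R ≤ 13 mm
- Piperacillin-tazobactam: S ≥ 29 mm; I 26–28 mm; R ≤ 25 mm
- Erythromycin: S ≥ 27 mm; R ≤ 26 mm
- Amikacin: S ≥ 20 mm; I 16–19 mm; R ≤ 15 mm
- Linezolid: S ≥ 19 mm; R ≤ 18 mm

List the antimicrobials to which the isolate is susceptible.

tigecycline, oxacillin, cefuroxime, rifampin, ceftriaxone, linezolid

Amoxicillin-clavulanate: 13 mm is in 12–13 mm — Intermediate
Tigecycline 31 mm: ≥ 28 mm ⇒ S
Oxacillin 31 mm: ≥ 30 mm → Susceptible
Aztreonam 17 mm: in 14–17 mm — I
Amikacin 12 mm: ≤ 15 mm — Resistant
Cefuroxime: 27 mm is ≥ 27 mm ⇒ Susceptible
Rifampin (25 mm) ≥ 24 mm ⇒ susceptible
Ceftriaxone 30 mm: ≥ 23 mm → Susceptible
Linezolid 23 mm: ≥ 19 mm → S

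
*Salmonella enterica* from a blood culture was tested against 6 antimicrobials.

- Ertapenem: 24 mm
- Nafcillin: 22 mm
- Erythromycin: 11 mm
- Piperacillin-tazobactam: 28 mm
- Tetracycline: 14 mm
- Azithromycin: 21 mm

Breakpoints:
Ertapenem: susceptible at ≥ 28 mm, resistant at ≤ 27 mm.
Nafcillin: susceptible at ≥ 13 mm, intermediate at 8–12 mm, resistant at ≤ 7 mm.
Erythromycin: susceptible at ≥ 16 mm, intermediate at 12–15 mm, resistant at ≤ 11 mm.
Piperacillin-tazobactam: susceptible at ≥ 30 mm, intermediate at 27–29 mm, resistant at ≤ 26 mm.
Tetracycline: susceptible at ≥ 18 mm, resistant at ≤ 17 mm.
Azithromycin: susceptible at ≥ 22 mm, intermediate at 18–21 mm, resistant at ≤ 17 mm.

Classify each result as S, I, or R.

R, S, R, I, R, I

Ertapenem: 24 mm is ≤ 27 mm → resistant
Nafcillin 22 mm: ≥ 13 mm ⇒ S
Erythromycin 11 mm: ≤ 11 mm ⇒ R
Piperacillin-tazobactam 28 mm: in 27–29 mm — I
Tetracycline: 14 mm is ≤ 17 mm — R
Azithromycin 21 mm: in 18–21 mm ⇒ Intermediate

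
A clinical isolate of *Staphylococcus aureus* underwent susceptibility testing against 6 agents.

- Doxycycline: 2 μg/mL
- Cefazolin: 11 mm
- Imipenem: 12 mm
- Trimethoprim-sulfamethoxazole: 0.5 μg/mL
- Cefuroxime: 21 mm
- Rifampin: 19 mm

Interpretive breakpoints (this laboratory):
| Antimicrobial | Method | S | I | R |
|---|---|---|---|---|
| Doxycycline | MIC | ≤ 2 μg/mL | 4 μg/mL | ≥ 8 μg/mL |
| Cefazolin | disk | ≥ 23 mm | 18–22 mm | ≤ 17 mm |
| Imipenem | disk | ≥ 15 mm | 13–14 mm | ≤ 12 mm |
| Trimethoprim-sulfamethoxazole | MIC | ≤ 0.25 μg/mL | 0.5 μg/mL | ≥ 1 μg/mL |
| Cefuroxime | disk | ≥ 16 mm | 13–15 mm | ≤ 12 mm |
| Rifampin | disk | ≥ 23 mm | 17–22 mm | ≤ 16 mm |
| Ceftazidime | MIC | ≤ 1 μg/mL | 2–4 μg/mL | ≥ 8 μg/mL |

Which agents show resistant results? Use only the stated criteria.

cefazolin, imipenem

Doxycycline: 2 μg/mL is ≤ 2 μg/mL — Susceptible
Cefazolin 11 mm: ≤ 17 mm → R
Imipenem: 12 mm is ≤ 12 mm — R
Trimethoprim-sulfamethoxazole: 0.5 μg/mL is = 0.5 μg/mL → intermediate
Cefuroxime 21 mm: ≥ 16 mm → S
Rifampin 19 mm: in 17–22 mm ⇒ I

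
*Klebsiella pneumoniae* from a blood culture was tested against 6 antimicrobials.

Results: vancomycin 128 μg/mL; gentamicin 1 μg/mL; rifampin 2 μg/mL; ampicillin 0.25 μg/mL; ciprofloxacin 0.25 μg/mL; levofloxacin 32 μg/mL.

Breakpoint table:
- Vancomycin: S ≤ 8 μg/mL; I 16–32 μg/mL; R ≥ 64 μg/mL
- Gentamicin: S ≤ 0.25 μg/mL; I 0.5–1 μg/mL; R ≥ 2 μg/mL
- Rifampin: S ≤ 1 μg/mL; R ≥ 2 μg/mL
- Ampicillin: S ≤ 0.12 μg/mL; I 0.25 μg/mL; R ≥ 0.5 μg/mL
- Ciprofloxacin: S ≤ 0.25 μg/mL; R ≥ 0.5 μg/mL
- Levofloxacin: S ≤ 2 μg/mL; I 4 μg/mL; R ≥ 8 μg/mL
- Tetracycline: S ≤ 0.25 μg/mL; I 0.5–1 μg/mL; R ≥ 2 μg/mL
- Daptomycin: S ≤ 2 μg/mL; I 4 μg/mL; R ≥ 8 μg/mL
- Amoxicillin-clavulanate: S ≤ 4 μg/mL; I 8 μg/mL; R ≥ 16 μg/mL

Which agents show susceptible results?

ciprofloxacin

Vancomycin: 128 μg/mL is ≥ 64 μg/mL — R
Gentamicin: 1 μg/mL is in 0.5–1 μg/mL → intermediate
Rifampin (2 μg/mL) ≥ 2 μg/mL → R
Ampicillin: 0.25 μg/mL is = 0.25 μg/mL — intermediate
Ciprofloxacin 0.25 μg/mL: ≤ 0.25 μg/mL ⇒ S
Levofloxacin: 32 μg/mL is ≥ 8 μg/mL → resistant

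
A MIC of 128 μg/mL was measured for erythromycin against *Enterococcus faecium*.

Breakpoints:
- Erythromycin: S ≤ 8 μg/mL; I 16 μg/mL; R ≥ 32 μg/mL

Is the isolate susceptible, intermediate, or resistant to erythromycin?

Resistant

Erythromycin: 128 μg/mL is ≥ 32 μg/mL — R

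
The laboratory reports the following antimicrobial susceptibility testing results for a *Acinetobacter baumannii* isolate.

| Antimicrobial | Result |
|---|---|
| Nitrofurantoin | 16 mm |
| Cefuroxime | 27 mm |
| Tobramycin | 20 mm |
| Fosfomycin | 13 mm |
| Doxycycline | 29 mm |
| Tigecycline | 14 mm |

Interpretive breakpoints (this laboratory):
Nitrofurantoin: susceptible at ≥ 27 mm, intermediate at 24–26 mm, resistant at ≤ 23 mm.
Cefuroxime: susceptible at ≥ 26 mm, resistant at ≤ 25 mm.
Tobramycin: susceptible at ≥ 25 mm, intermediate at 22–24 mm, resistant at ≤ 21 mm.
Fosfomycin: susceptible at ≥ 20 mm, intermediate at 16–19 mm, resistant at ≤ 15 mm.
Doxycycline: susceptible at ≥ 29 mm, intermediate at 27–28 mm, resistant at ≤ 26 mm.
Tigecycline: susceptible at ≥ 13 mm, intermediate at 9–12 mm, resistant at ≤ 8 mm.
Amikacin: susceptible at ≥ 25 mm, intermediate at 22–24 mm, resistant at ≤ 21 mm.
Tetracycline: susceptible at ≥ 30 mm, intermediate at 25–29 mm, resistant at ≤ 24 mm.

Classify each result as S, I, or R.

Nitrofurantoin: 16 mm is ≤ 23 mm — Resistant
Cefuroxime: 27 mm is ≥ 26 mm — susceptible
Tobramycin (20 mm) ≤ 21 mm → R
Fosfomycin (13 mm) ≤ 15 mm ⇒ resistant
Doxycycline: 29 mm is ≥ 29 mm → susceptible
Tigecycline (14 mm) ≥ 13 mm — susceptible

R, S, R, R, S, S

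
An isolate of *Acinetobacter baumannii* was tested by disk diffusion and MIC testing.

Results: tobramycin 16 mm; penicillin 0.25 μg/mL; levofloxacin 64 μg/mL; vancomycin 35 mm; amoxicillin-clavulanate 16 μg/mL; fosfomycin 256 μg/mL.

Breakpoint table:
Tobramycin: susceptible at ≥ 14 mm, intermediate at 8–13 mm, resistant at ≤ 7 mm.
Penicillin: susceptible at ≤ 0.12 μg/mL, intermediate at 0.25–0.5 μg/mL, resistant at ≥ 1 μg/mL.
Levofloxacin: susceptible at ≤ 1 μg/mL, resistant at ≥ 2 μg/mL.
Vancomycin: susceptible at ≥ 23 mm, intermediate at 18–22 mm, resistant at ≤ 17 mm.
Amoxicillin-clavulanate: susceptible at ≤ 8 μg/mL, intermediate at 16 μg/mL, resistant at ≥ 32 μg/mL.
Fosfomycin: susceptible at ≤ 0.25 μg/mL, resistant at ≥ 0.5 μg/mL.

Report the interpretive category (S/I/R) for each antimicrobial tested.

Tobramycin 16 mm: ≥ 14 mm → Susceptible
Penicillin (0.25 μg/mL) in 0.25–0.5 μg/mL ⇒ Intermediate
Levofloxacin 64 μg/mL: ≥ 2 μg/mL → R
Vancomycin 35 mm: ≥ 23 mm → S
Amoxicillin-clavulanate 16 μg/mL: = 16 μg/mL — I
Fosfomycin (256 μg/mL) ≥ 0.5 μg/mL ⇒ R

S, I, R, S, I, R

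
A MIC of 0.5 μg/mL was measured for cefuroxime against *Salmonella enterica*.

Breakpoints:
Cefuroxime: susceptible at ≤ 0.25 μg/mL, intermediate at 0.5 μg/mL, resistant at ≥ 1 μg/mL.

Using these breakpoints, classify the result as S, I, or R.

Cefuroxime 0.5 μg/mL: = 0.5 μg/mL → Intermediate

I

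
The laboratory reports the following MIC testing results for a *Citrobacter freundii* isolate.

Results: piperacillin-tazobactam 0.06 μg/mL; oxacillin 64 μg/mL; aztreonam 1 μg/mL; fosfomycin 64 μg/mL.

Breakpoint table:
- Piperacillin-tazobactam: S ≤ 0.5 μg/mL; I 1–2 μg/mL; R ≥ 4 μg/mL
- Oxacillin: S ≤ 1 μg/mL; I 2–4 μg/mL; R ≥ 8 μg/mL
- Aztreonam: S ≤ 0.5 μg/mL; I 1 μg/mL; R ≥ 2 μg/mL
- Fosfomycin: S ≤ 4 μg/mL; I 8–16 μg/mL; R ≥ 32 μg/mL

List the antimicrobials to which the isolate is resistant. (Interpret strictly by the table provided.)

oxacillin, fosfomycin

Piperacillin-tazobactam (0.06 μg/mL) ≤ 0.5 μg/mL ⇒ susceptible
Oxacillin 64 μg/mL: ≥ 8 μg/mL ⇒ resistant
Aztreonam: 1 μg/mL is = 1 μg/mL — intermediate
Fosfomycin 64 μg/mL: ≥ 32 μg/mL → resistant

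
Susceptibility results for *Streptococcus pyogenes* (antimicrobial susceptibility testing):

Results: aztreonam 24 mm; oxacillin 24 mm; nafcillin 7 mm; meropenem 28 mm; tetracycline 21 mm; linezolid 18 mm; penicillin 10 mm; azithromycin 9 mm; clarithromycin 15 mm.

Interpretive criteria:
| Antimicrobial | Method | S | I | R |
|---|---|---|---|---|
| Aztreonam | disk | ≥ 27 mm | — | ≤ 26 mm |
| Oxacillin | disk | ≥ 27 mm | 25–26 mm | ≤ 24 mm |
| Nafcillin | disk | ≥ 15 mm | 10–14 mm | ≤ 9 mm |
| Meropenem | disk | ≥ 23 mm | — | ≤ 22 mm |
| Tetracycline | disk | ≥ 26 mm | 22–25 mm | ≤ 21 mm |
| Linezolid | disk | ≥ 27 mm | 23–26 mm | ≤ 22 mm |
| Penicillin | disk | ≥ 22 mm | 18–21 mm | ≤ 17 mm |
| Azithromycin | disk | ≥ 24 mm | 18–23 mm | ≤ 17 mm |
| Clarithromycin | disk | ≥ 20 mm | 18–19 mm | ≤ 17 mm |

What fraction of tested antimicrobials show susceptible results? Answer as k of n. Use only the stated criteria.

Aztreonam (24 mm) ≤ 26 mm — R
Oxacillin: 24 mm is ≤ 24 mm — R
Nafcillin (7 mm) ≤ 9 mm → Resistant
Meropenem: 28 mm is ≥ 23 mm ⇒ Susceptible
Tetracycline: 21 mm is ≤ 21 mm ⇒ R
Linezolid 18 mm: ≤ 22 mm — resistant
Penicillin 10 mm: ≤ 17 mm ⇒ R
Azithromycin 9 mm: ≤ 17 mm ⇒ Resistant
Clarithromycin: 15 mm is ≤ 17 mm — Resistant
Susceptible: 1/9

1 of 9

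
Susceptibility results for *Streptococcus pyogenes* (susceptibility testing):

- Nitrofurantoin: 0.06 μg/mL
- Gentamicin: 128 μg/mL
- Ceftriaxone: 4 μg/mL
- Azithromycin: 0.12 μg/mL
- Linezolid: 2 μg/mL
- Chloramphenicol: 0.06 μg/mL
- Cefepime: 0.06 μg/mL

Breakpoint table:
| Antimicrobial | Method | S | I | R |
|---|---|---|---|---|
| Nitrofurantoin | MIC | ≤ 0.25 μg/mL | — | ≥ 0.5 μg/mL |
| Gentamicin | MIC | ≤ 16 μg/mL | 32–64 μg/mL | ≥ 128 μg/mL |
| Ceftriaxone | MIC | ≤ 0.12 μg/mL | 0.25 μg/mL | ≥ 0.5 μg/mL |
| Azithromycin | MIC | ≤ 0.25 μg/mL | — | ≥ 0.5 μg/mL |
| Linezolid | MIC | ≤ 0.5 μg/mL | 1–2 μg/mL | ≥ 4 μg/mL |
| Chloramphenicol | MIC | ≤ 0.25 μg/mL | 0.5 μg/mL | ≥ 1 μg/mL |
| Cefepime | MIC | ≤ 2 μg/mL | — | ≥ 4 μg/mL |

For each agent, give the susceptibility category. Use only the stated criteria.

Nitrofurantoin (0.06 μg/mL) ≤ 0.25 μg/mL ⇒ S
Gentamicin (128 μg/mL) ≥ 128 μg/mL ⇒ resistant
Ceftriaxone: 4 μg/mL is ≥ 0.5 μg/mL ⇒ Resistant
Azithromycin: 0.12 μg/mL is ≤ 0.25 μg/mL → Susceptible
Linezolid 2 μg/mL: in 1–2 μg/mL → intermediate
Chloramphenicol (0.06 μg/mL) ≤ 0.25 μg/mL — susceptible
Cefepime (0.06 μg/mL) ≤ 2 μg/mL ⇒ susceptible

S, R, R, S, I, S, S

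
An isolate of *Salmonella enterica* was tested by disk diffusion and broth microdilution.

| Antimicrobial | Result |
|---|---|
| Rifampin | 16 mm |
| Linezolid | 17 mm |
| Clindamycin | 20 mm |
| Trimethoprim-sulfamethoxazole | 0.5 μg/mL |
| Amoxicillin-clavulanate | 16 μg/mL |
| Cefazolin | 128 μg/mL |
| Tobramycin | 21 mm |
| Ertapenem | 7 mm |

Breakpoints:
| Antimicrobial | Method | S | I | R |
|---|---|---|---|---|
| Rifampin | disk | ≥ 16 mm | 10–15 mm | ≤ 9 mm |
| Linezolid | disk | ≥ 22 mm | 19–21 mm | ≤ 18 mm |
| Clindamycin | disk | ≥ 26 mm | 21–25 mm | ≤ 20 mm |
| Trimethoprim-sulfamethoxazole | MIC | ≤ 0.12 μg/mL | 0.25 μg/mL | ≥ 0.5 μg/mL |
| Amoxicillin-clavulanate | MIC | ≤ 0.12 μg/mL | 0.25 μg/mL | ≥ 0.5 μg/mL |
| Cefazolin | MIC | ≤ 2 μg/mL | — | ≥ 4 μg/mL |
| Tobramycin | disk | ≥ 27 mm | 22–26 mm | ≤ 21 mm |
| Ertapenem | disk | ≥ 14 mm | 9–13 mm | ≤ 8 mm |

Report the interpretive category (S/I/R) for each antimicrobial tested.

Rifampin 16 mm: ≥ 16 mm ⇒ S
Linezolid 17 mm: ≤ 18 mm — R
Clindamycin: 20 mm is ≤ 20 mm → R
Trimethoprim-sulfamethoxazole: 0.5 μg/mL is ≥ 0.5 μg/mL → Resistant
Amoxicillin-clavulanate (16 μg/mL) ≥ 0.5 μg/mL ⇒ Resistant
Cefazolin: 128 μg/mL is ≥ 4 μg/mL ⇒ R
Tobramycin 21 mm: ≤ 21 mm — R
Ertapenem (7 mm) ≤ 8 mm → R

S, R, R, R, R, R, R, R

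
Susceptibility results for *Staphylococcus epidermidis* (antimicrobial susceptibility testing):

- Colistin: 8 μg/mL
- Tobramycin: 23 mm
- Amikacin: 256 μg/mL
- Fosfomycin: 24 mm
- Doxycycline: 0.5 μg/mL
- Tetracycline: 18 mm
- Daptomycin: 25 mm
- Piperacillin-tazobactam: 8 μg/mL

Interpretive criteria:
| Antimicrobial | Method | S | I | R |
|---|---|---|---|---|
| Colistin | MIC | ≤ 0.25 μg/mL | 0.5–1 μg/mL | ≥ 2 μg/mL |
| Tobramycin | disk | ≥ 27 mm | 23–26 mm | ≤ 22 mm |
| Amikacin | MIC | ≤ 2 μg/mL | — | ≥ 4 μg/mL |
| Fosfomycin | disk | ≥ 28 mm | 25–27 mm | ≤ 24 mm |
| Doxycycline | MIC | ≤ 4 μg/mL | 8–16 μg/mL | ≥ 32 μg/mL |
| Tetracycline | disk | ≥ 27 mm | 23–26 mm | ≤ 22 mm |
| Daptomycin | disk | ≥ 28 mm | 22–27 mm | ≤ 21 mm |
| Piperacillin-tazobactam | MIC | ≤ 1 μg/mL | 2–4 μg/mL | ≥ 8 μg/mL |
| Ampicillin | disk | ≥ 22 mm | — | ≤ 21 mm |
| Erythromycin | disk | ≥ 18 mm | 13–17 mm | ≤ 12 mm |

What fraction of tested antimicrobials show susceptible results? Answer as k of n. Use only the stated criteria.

1 of 8

Colistin 8 μg/mL: ≥ 2 μg/mL ⇒ R
Tobramycin 23 mm: in 23–26 mm — intermediate
Amikacin 256 μg/mL: ≥ 4 μg/mL → Resistant
Fosfomycin 24 mm: ≤ 24 mm — resistant
Doxycycline: 0.5 μg/mL is ≤ 4 μg/mL — Susceptible
Tetracycline (18 mm) ≤ 22 mm ⇒ R
Daptomycin 25 mm: in 22–27 mm → I
Piperacillin-tazobactam (8 μg/mL) ≥ 8 μg/mL → resistant
Susceptible: 1/8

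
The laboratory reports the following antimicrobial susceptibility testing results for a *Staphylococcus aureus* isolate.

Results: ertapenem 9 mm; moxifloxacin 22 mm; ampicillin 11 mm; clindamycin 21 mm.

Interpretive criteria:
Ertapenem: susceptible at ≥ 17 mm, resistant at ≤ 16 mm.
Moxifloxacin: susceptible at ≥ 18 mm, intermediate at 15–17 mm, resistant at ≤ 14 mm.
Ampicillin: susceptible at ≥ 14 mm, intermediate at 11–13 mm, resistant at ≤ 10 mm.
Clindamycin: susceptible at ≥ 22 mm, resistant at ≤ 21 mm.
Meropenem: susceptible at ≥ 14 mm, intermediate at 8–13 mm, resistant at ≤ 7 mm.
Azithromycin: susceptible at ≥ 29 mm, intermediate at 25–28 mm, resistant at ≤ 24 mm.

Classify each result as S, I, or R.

R, S, I, R

Ertapenem: 9 mm is ≤ 16 mm ⇒ resistant
Moxifloxacin: 22 mm is ≥ 18 mm → Susceptible
Ampicillin 11 mm: in 11–13 mm ⇒ Intermediate
Clindamycin (21 mm) ≤ 21 mm ⇒ resistant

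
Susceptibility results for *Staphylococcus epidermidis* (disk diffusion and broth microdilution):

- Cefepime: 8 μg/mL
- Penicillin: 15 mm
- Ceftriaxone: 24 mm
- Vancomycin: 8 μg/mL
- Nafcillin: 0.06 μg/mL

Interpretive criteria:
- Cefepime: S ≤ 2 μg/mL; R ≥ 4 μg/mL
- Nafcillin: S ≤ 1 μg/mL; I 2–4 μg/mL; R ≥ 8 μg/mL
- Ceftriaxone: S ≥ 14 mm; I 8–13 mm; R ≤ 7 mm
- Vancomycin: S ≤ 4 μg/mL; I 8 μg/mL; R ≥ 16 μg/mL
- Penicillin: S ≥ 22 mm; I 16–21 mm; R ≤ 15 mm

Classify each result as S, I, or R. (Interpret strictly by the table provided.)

Cefepime: 8 μg/mL is ≥ 4 μg/mL — Resistant
Penicillin (15 mm) ≤ 15 mm → resistant
Ceftriaxone 24 mm: ≥ 14 mm ⇒ susceptible
Vancomycin 8 μg/mL: = 8 μg/mL → Intermediate
Nafcillin 0.06 μg/mL: ≤ 1 μg/mL — susceptible

R, R, S, I, S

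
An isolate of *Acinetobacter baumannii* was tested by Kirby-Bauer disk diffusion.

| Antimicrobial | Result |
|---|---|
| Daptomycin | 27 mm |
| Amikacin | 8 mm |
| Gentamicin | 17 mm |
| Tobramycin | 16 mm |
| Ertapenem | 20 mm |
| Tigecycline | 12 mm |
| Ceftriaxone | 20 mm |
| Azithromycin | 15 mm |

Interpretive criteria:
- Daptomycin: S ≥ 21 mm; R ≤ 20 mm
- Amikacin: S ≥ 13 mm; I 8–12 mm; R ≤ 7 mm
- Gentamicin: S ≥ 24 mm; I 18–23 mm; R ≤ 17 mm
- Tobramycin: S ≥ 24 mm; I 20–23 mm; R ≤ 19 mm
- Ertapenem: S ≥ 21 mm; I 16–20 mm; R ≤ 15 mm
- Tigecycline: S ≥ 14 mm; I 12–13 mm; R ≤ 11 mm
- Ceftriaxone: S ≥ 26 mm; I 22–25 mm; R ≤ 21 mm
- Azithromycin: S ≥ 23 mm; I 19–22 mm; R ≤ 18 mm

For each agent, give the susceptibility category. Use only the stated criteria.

Daptomycin (27 mm) ≥ 21 mm → susceptible
Amikacin (8 mm) in 8–12 mm — intermediate
Gentamicin (17 mm) ≤ 17 mm — Resistant
Tobramycin 16 mm: ≤ 19 mm → Resistant
Ertapenem (20 mm) in 16–20 mm ⇒ Intermediate
Tigecycline: 12 mm is in 12–13 mm — Intermediate
Ceftriaxone (20 mm) ≤ 21 mm — R
Azithromycin (15 mm) ≤ 18 mm ⇒ R

S, I, R, R, I, I, R, R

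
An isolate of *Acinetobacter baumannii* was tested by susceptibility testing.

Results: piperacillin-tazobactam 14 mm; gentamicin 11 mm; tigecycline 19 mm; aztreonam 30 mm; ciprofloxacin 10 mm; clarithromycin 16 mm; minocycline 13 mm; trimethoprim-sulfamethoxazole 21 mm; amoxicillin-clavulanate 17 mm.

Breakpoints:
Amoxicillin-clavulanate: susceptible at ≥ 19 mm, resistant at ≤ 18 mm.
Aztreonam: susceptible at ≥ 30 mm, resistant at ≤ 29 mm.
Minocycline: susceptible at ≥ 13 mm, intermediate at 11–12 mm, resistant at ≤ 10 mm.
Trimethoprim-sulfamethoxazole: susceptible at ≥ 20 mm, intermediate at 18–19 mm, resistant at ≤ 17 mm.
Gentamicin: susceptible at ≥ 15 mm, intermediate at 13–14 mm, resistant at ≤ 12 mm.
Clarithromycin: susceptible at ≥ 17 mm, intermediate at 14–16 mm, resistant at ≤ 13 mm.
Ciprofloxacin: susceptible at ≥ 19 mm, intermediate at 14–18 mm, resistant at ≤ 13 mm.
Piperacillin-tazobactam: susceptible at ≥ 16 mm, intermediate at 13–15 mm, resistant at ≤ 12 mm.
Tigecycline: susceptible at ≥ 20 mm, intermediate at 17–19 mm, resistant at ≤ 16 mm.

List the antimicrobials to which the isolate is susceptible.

Piperacillin-tazobactam (14 mm) in 13–15 mm → intermediate
Gentamicin (11 mm) ≤ 12 mm ⇒ R
Tigecycline 19 mm: in 17–19 mm ⇒ intermediate
Aztreonam (30 mm) ≥ 30 mm → S
Ciprofloxacin: 10 mm is ≤ 13 mm ⇒ R
Clarithromycin: 16 mm is in 14–16 mm — Intermediate
Minocycline: 13 mm is ≥ 13 mm → susceptible
Trimethoprim-sulfamethoxazole: 21 mm is ≥ 20 mm → susceptible
Amoxicillin-clavulanate: 17 mm is ≤ 18 mm → R

aztreonam, minocycline, trimethoprim-sulfamethoxazole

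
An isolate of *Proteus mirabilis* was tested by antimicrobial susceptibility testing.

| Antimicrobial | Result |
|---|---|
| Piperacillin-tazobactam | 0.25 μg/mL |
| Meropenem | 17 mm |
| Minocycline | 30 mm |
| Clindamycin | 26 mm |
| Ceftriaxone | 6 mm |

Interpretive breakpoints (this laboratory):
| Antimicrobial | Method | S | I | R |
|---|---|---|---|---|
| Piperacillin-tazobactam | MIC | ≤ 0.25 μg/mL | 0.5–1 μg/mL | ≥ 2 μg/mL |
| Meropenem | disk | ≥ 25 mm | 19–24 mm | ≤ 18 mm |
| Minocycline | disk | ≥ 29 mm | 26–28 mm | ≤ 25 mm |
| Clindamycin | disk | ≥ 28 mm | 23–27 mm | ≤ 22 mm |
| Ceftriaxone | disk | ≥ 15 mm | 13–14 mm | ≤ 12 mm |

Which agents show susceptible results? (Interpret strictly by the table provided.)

piperacillin-tazobactam, minocycline

Piperacillin-tazobactam: 0.25 μg/mL is ≤ 0.25 μg/mL → S
Meropenem 17 mm: ≤ 18 mm → R
Minocycline: 30 mm is ≥ 29 mm — susceptible
Clindamycin 26 mm: in 23–27 mm → I
Ceftriaxone: 6 mm is ≤ 12 mm — R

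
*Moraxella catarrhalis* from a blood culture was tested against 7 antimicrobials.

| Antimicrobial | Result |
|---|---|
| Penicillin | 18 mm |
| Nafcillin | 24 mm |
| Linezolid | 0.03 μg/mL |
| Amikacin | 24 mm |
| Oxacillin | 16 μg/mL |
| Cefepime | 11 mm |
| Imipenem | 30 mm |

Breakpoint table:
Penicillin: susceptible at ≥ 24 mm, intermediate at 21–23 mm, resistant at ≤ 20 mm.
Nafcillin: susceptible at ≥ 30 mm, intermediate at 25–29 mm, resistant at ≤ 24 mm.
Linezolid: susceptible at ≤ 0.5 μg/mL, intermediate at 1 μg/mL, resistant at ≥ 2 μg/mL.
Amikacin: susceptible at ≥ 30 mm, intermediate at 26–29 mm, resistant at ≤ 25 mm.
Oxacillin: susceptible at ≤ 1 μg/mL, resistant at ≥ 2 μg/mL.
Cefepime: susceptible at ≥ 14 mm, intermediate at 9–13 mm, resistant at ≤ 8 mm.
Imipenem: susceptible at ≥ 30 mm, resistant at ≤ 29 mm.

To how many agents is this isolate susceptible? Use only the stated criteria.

2

Penicillin: 18 mm is ≤ 20 mm → Resistant
Nafcillin: 24 mm is ≤ 24 mm — R
Linezolid: 0.03 μg/mL is ≤ 0.5 μg/mL — S
Amikacin: 24 mm is ≤ 25 mm ⇒ R
Oxacillin: 16 μg/mL is ≥ 2 μg/mL — R
Cefepime (11 mm) in 9–13 mm → I
Imipenem: 30 mm is ≥ 30 mm → Susceptible
Susceptible: 2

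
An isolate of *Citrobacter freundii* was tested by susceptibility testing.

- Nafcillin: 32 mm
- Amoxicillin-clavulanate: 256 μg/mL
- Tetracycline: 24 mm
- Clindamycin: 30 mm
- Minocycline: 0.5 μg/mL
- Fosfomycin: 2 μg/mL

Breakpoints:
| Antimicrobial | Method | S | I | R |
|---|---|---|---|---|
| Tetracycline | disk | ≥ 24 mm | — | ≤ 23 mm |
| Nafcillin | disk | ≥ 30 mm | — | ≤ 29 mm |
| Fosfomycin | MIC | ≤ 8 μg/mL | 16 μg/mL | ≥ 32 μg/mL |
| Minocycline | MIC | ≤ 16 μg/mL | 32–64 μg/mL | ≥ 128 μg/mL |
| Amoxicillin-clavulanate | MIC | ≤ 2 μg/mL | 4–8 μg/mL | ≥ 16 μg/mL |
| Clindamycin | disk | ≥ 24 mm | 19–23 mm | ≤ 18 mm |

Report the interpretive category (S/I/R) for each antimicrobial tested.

S, R, S, S, S, S

Nafcillin: 32 mm is ≥ 30 mm → S
Amoxicillin-clavulanate (256 μg/mL) ≥ 16 μg/mL — Resistant
Tetracycline 24 mm: ≥ 24 mm ⇒ Susceptible
Clindamycin: 30 mm is ≥ 24 mm ⇒ Susceptible
Minocycline (0.5 μg/mL) ≤ 16 μg/mL ⇒ S
Fosfomycin: 2 μg/mL is ≤ 8 μg/mL — Susceptible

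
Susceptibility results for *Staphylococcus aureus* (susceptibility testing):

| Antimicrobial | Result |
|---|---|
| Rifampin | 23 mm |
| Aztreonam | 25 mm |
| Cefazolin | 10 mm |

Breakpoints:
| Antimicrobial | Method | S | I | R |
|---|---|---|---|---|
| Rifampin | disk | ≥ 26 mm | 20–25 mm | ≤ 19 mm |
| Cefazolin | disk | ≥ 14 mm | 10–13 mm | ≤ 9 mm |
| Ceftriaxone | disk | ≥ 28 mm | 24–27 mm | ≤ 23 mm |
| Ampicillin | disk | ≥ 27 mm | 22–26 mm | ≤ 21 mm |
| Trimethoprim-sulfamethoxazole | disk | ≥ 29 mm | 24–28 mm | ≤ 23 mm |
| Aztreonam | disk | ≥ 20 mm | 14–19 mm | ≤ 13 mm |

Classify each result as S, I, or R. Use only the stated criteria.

I, S, I

Rifampin (23 mm) in 20–25 mm — Intermediate
Aztreonam (25 mm) ≥ 20 mm — S
Cefazolin (10 mm) in 10–13 mm → intermediate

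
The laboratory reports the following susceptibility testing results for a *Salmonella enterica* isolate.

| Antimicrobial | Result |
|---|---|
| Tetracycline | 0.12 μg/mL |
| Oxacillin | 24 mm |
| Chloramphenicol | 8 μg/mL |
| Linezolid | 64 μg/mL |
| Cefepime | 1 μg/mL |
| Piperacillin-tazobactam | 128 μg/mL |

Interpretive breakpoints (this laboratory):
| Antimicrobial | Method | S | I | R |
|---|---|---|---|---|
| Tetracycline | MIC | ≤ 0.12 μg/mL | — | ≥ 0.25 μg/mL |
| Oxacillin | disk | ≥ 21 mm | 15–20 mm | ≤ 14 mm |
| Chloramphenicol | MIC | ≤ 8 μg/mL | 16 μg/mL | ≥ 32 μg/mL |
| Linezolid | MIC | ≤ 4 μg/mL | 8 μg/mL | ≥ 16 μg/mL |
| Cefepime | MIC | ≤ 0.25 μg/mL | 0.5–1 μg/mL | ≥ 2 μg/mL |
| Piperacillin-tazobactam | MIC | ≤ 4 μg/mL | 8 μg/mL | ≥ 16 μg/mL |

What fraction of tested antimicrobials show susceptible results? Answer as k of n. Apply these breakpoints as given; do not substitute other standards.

Tetracycline 0.12 μg/mL: ≤ 0.12 μg/mL — Susceptible
Oxacillin 24 mm: ≥ 21 mm — Susceptible
Chloramphenicol: 8 μg/mL is ≤ 8 μg/mL — S
Linezolid 64 μg/mL: ≥ 16 μg/mL → Resistant
Cefepime 1 μg/mL: in 0.5–1 μg/mL — Intermediate
Piperacillin-tazobactam 128 μg/mL: ≥ 16 μg/mL — R
Susceptible: 3/6

3 of 6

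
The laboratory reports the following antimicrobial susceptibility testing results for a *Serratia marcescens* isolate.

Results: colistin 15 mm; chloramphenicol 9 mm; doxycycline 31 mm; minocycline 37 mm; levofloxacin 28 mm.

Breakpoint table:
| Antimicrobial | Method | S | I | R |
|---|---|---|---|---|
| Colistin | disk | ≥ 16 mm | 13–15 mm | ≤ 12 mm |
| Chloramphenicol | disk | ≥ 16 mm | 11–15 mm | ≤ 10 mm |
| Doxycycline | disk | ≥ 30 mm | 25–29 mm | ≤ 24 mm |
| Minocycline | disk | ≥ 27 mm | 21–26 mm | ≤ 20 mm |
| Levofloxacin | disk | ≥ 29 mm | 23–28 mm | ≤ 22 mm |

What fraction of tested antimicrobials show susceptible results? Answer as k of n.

2 of 5

Colistin (15 mm) in 13–15 mm → I
Chloramphenicol 9 mm: ≤ 10 mm — R
Doxycycline (31 mm) ≥ 30 mm → S
Minocycline 37 mm: ≥ 27 mm — Susceptible
Levofloxacin 28 mm: in 23–28 mm ⇒ intermediate
Susceptible: 2/5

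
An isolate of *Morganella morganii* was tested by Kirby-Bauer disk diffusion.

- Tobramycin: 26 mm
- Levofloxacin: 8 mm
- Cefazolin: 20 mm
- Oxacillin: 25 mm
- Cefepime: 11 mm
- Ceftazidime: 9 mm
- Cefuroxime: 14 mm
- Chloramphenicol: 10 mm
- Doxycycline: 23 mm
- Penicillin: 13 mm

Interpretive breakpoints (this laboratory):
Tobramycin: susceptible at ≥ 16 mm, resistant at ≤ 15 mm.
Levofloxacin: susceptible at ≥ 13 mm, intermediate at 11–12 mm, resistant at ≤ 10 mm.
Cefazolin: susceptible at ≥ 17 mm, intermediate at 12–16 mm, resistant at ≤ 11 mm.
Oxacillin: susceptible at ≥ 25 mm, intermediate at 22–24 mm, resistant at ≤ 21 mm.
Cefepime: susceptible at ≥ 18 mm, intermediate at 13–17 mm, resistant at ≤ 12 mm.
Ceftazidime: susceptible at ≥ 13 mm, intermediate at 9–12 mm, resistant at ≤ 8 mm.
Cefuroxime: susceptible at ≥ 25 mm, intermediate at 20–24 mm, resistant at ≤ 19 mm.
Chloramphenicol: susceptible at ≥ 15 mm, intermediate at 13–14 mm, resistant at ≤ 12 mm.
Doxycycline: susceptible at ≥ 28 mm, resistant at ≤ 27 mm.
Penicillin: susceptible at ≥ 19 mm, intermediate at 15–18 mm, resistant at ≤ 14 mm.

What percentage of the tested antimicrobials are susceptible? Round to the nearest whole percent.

30%

Tobramycin (26 mm) ≥ 16 mm — S
Levofloxacin: 8 mm is ≤ 10 mm → resistant
Cefazolin (20 mm) ≥ 17 mm ⇒ Susceptible
Oxacillin 25 mm: ≥ 25 mm — Susceptible
Cefepime (11 mm) ≤ 12 mm — R
Ceftazidime: 9 mm is in 9–12 mm ⇒ intermediate
Cefuroxime: 14 mm is ≤ 19 mm → R
Chloramphenicol: 10 mm is ≤ 12 mm — Resistant
Doxycycline 23 mm: ≤ 27 mm ⇒ Resistant
Penicillin 13 mm: ≤ 14 mm ⇒ resistant
Susceptible: 3/10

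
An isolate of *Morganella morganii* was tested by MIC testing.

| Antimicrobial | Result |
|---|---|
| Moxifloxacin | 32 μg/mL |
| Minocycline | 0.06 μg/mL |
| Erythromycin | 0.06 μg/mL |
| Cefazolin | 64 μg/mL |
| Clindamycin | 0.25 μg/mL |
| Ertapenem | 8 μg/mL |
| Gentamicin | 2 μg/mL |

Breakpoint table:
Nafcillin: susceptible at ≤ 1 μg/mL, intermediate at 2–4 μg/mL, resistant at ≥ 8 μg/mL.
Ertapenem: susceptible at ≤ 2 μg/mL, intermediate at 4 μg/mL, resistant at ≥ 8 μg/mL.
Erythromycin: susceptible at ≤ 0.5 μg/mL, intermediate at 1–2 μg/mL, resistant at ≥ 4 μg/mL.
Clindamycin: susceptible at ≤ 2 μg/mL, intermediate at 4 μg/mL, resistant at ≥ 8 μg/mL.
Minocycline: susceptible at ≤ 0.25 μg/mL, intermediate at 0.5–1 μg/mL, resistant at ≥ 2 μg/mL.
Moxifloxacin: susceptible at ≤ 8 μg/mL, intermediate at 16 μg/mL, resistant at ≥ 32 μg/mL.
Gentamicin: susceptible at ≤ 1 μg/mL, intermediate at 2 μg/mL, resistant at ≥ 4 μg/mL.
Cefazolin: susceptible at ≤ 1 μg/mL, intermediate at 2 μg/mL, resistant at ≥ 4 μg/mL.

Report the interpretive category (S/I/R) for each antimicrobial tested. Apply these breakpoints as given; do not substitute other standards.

Moxifloxacin 32 μg/mL: ≥ 32 μg/mL — R
Minocycline (0.06 μg/mL) ≤ 0.25 μg/mL — S
Erythromycin: 0.06 μg/mL is ≤ 0.5 μg/mL → Susceptible
Cefazolin: 64 μg/mL is ≥ 4 μg/mL ⇒ R
Clindamycin (0.25 μg/mL) ≤ 2 μg/mL — S
Ertapenem (8 μg/mL) ≥ 8 μg/mL → Resistant
Gentamicin: 2 μg/mL is = 2 μg/mL ⇒ I

R, S, S, R, S, R, I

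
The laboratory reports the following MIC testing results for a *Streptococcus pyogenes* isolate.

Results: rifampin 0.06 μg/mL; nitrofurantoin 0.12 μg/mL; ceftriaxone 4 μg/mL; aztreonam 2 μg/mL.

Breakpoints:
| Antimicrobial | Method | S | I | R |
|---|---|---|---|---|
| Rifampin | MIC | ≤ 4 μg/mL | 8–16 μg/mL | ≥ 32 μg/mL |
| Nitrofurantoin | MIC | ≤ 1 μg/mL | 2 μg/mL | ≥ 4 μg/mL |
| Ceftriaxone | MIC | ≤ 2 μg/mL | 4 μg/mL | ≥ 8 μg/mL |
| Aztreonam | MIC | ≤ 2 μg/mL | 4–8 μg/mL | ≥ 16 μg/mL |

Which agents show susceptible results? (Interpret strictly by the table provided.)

rifampin, nitrofurantoin, aztreonam

Rifampin 0.06 μg/mL: ≤ 4 μg/mL → S
Nitrofurantoin 0.12 μg/mL: ≤ 1 μg/mL → Susceptible
Ceftriaxone: 4 μg/mL is = 4 μg/mL ⇒ Intermediate
Aztreonam 2 μg/mL: ≤ 2 μg/mL → S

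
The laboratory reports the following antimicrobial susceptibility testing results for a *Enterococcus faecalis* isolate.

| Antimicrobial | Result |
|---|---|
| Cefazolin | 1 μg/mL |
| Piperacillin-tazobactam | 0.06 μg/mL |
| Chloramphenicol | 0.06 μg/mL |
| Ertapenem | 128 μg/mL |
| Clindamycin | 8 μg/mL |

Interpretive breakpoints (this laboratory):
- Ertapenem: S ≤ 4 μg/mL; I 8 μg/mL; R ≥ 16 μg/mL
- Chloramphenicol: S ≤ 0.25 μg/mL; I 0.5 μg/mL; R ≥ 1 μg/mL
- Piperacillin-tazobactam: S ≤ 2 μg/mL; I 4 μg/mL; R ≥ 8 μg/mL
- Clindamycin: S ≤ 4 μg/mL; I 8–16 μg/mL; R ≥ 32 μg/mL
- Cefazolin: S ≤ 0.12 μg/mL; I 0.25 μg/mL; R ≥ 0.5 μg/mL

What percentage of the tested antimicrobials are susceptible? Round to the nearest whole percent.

Cefazolin 1 μg/mL: ≥ 0.5 μg/mL — Resistant
Piperacillin-tazobactam 0.06 μg/mL: ≤ 2 μg/mL → Susceptible
Chloramphenicol: 0.06 μg/mL is ≤ 0.25 μg/mL — Susceptible
Ertapenem 128 μg/mL: ≥ 16 μg/mL — Resistant
Clindamycin 8 μg/mL: in 8–16 μg/mL — Intermediate
Susceptible: 2/5

40%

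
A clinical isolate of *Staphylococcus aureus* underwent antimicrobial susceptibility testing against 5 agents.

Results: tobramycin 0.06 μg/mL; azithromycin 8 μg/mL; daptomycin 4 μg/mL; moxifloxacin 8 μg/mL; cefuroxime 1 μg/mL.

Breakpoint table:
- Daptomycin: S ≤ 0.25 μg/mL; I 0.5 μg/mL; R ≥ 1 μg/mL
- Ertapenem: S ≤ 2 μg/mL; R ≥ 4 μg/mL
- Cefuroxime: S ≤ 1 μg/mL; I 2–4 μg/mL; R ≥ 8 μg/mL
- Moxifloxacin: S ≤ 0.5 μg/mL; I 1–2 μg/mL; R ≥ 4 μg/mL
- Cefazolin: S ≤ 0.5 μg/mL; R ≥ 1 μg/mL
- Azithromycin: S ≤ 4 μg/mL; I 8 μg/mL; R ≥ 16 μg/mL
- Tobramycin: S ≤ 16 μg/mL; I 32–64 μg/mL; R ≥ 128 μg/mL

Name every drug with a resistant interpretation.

daptomycin, moxifloxacin

Tobramycin: 0.06 μg/mL is ≤ 16 μg/mL ⇒ Susceptible
Azithromycin (8 μg/mL) = 8 μg/mL → Intermediate
Daptomycin: 4 μg/mL is ≥ 1 μg/mL ⇒ R
Moxifloxacin: 8 μg/mL is ≥ 4 μg/mL → resistant
Cefuroxime: 1 μg/mL is ≤ 1 μg/mL → susceptible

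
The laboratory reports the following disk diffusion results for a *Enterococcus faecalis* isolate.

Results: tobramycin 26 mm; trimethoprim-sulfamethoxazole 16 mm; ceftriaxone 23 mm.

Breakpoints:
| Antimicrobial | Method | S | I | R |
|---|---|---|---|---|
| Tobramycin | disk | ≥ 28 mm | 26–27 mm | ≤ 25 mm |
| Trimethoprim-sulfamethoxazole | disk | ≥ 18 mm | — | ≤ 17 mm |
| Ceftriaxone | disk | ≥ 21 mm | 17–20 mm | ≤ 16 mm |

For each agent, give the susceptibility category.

I, R, S

Tobramycin (26 mm) in 26–27 mm ⇒ intermediate
Trimethoprim-sulfamethoxazole 16 mm: ≤ 17 mm ⇒ Resistant
Ceftriaxone: 23 mm is ≥ 21 mm ⇒ Susceptible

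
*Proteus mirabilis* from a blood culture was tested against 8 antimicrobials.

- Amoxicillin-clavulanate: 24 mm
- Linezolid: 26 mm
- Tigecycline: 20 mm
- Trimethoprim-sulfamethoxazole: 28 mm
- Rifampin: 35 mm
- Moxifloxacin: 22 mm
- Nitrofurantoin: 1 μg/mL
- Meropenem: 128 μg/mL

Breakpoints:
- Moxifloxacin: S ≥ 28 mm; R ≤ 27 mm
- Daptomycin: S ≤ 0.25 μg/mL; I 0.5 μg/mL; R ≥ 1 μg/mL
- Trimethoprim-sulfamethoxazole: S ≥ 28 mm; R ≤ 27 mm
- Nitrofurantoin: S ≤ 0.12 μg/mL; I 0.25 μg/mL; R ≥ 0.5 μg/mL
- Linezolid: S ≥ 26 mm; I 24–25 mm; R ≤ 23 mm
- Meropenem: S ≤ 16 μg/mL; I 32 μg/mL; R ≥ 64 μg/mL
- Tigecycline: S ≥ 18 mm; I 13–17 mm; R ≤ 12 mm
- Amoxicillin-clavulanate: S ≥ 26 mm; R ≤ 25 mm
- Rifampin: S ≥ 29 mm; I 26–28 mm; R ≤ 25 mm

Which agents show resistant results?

Amoxicillin-clavulanate 24 mm: ≤ 25 mm ⇒ Resistant
Linezolid: 26 mm is ≥ 26 mm ⇒ Susceptible
Tigecycline: 20 mm is ≥ 18 mm ⇒ S
Trimethoprim-sulfamethoxazole (28 mm) ≥ 28 mm — Susceptible
Rifampin (35 mm) ≥ 29 mm → S
Moxifloxacin 22 mm: ≤ 27 mm — resistant
Nitrofurantoin: 1 μg/mL is ≥ 0.5 μg/mL — Resistant
Meropenem: 128 μg/mL is ≥ 64 μg/mL → resistant

amoxicillin-clavulanate, moxifloxacin, nitrofurantoin, meropenem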